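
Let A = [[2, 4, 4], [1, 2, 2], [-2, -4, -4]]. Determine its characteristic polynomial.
xI - A = [[x - 2, -4, -4], [-1, x - 2, -2], [2, 4, x + 4]].

Expanding det(xI - A) along the first row:
det(xI - A) = + (x - 2)·det([[x - 2, -2], [4, x + 4]]) - (-4)·det([[-1, -2], [2, x + 4]]) + (-4)·det([[-1, x - 2], [2, 4]]).

Evaluating gives χ_A(x) = x^3.

χ_A(x) = x^3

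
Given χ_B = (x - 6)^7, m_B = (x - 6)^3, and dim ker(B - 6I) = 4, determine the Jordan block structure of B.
λ = 6: algebraic multiplicity 7 (exponent in χ_B), largest block size 3 (exponent in m_B), 4 blocks (geometric multiplicity). These force block sizes [3, 2, 1, 1].

Jordan blocks: (6, 3), (6, 2), (6, 1), (6, 1)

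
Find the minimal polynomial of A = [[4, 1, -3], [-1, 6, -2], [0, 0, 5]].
The characteristic polynomial factors as (x - 5)^3. The minimal polynomial is ∏(x - λ)^{k_λ} where k_λ is the size of the largest Jordan block at λ.

For λ = 5: rank(A - 5I) = 2, and the largest Jordan block has size 3 (the smallest k with rank((A - 5I)^k) = rank((A - 5I)^(k+1))).

So m_A(x) = (x - 5)^3.

m_A(x) = (x - 5)^3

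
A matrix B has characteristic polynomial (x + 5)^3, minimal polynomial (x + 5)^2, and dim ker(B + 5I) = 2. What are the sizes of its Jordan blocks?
λ = -5: algebraic multiplicity 3 (exponent in χ_B), largest block size 2 (exponent in m_B), 2 blocks (geometric multiplicity). These force block sizes [2, 1].

Jordan blocks: (-5, 2), (-5, 1)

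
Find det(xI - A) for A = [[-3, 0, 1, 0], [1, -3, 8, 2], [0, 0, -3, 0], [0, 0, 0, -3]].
χ_A(x) = (x + 3)^4

xI - A = [[x + 3, 0, -1, 0], [-1, x + 3, -8, -2], [0, 0, x + 3, 0], [0, 0, 0, x + 3]].

Expanding det(xI - A) along the first row:
det(xI - A) = + (x + 3)·det([[x + 3, -8, -2], [0, x + 3, 0], [0, 0, x + 3]]) - (0)·det([[-1, -8, -2], [0, x + 3, 0], [0, 0, x + 3]]) + (-1)·det([[-1, x + 3, -2], [0, 0, 0], [0, 0, x + 3]]) - (0)·det([[-1, x + 3, -8], [0, 0, x + 3], [0, 0, 0]]).

Evaluating gives χ_A(x) = x^4 + 12x^3 + 54x^2 + 108x + 81 = (x + 3)^4.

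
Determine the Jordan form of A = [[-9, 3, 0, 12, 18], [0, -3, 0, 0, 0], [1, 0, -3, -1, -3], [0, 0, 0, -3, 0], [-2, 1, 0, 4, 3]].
J = [[-3, 1, 0, 0, 0], [0, -3, 0, 0, 0], [0, 0, -3, 1, 0], [0, 0, 0, -3, 0], [0, 0, 0, 0, -3]]

The characteristic polynomial is det(xI - A) = (x + 3)^5, so the eigenvalues are -3 (algebraic multiplicity 5).

For λ = -3: rank(A + 3I) = 2, rank((A + 3I)^2) = 0. The eigenspace has dimension 5 - 2 = 3, so there are 3 Jordan blocks; the rank sequence gives block sizes [2, 2, 1].

Assembling the blocks gives the Jordan form J above.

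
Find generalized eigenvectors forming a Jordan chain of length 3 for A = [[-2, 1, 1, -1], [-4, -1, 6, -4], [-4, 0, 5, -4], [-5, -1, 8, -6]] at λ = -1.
v_1 = [[1, 0, 1, 0]]^T, v_2 = [[0, 2, 2, 3]]^T, v_3 = [[1, 0, 0, -1]]^T

We seek v_1 ∈ ker((A + I)^3) \ ker((A + I)^2), then set v_{i+1} = (A + I) v_i.

One such chain is v_1 = [[1, 0, 1, 0]]^T, v_2 = [[0, 2, 2, 3]]^T, v_3 = [[1, 0, 0, -1]]^T. Check: (A + I) v_3 = [[0, 0, 0, 0]]^T = 0.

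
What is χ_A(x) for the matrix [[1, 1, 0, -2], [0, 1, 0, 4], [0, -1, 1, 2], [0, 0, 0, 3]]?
χ_A(x) = (x - 3)(x - 1)^3

xI - A = [[x - 1, -1, 0, 2], [0, x - 1, 0, -4], [0, 1, x - 1, -2], [0, 0, 0, x - 3]].

Expanding det(xI - A) along the first row:
det(xI - A) = + (x - 1)·det([[x - 1, 0, -4], [1, x - 1, -2], [0, 0, x - 3]]) - (-1)·det([[0, 0, -4], [0, x - 1, -2], [0, 0, x - 3]]) + (0)·det([[0, x - 1, -4], [0, 1, -2], [0, 0, x - 3]]) - (2)·det([[0, x - 1, 0], [0, 1, x - 1], [0, 0, 0]]).

Evaluating gives χ_A(x) = x^4 - 6x^3 + 12x^2 - 10x + 3 = (x - 3)(x - 1)^3.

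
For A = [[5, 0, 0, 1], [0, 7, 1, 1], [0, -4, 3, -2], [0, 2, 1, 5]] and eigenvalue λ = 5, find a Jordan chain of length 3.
v_1 = [[0, 0, 1, 0]]^T, v_2 = [[0, 1, -2, 1]]^T, v_3 = [[1, 1, -2, 0]]^T

We seek v_1 ∈ ker((A - 5I)^3) \ ker((A - 5I)^2), then set v_{i+1} = (A - 5I) v_i.

One such chain is v_1 = [[0, 0, 1, 0]]^T, v_2 = [[0, 1, -2, 1]]^T, v_3 = [[1, 1, -2, 0]]^T. Check: (A - 5I) v_3 = [[0, 0, 0, 0]]^T = 0.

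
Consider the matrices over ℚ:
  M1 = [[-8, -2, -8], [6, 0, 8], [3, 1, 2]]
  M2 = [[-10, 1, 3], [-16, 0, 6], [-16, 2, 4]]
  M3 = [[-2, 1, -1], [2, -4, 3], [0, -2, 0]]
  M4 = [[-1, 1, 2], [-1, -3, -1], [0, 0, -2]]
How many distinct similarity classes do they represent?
Characteristic polynomials: χ_{M1} = (x + 2)^3, χ_{M2} = (x + 2)^3, χ_{M3} = (x + 2)^3, χ_{M4} = (x + 2)^3.

{M1, M2}: invariant factors x + 2, (x + 2)^2.

{M3, M4}: invariant factors (x + 2)^3.

Matrices are similar if and only if their invariant-factor lists agree; the partition into similarity classes is {M1, M2}, {M3, M4}.

2 classes: {M1, M2}, {M3, M4}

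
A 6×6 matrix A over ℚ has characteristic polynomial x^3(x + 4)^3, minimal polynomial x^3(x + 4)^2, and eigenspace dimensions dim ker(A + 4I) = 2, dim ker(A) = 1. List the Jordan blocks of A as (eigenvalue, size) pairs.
λ = -4: algebraic multiplicity 3 (exponent in χ_A), largest block size 2 (exponent in m_A), 2 blocks (geometric multiplicity). These force block sizes [2, 1].
λ = 0: algebraic multiplicity 3 (exponent in χ_A), largest block size 3 (exponent in m_A), 1 block (geometric multiplicity). This forces block sizes [3].

Jordan blocks: (-4, 2), (-4, 1), (0, 3)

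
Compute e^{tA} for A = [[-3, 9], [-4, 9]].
e^{tA} = [[(1 - 6*t)*e^{3*t}, 9*t*e^{3*t}], [-4*t*e^{3*t}, (6*t + 1)*e^{3*t}]]

A has Jordan form J = [[3, 1], [0, 3]] with A = PJP^{-1}, so e^{tA} = P e^{tJ} P^{-1}.

For a Jordan block J_k(λ), e^{tJ_k(λ)} = e^{λt} · (I + tN + t^2 N^2/2! + ... + t^{k-1} N^{k-1}/(k-1)!) where N is the nilpotent superdiagonal part.

Assembling the blocks and conjugating back gives the entries of e^{tA} as shown above.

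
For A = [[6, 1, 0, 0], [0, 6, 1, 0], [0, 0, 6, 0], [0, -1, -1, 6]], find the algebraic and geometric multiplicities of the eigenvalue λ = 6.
The characteristic polynomial is (x - 6)^4, so the factor x - 6 appears with exponent 4: the algebraic multiplicity is 4.

rank(A - 6I) = 2, so the eigenspace has dimension 4 - 2 = 2: the geometric multiplicity is 2.

Since 2 < 4, A is not diagonalizable.

algebraic multiplicity 4, geometric multiplicity 2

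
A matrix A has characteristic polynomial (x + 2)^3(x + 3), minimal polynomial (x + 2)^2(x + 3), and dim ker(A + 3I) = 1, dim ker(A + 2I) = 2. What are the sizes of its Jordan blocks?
Jordan blocks: (-3, 1), (-2, 2), (-2, 1)

λ = -3: algebraic multiplicity 1 (exponent in χ_A), largest block size 1 (exponent in m_A), 1 block (geometric multiplicity). This forces block sizes [1].
λ = -2: algebraic multiplicity 3 (exponent in χ_A), largest block size 2 (exponent in m_A), 2 blocks (geometric multiplicity). These force block sizes [2, 1].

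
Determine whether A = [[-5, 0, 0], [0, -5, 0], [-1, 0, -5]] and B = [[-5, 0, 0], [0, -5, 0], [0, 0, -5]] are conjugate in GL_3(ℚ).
Both have characteristic polynomial (x + 5)^3, but the minimal polynomial of A is (x + 5)^2 while the minimal polynomial of B is x + 5. The minimal polynomial is a similarity invariant, so A and B are not similar.

No.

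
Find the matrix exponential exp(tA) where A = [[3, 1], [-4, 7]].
A has Jordan form J = [[5, 1], [0, 5]] with A = PJP^{-1}, so e^{tA} = P e^{tJ} P^{-1}.

For a Jordan block J_k(λ), e^{tJ_k(λ)} = e^{λt} · (I + tN + t^2 N^2/2! + ... + t^{k-1} N^{k-1}/(k-1)!) where N is the nilpotent superdiagonal part.

Assembling the blocks and conjugating back gives the entries of e^{tA} as shown above.

e^{tA} = [[(1 - 2*t)*e^{5*t}, t*e^{5*t}], [-4*t*e^{5*t}, (2*t + 1)*e^{5*t}]]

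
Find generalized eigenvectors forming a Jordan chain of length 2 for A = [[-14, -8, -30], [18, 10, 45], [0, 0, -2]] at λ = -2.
v_1 = [[1, -5, 1]]^T, v_2 = [[-2, 3, 0]]^T

We seek v_1 ∈ ker((A + 2I)^2) \ ker(A + 2I), then set v_{i+1} = (A + 2I) v_i.

One such chain is v_1 = [[1, -5, 1]]^T, v_2 = [[-2, 3, 0]]^T. Check: (A + 2I) v_2 = [[0, 0, 0]]^T = 0.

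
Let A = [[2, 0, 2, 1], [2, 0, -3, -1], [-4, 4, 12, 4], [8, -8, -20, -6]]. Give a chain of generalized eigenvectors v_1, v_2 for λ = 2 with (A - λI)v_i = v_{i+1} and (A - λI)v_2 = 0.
v_1 = [[3, 0, 1, 1]]^T, v_2 = [[3, 2, 2, -4]]^T

We seek v_1 ∈ ker((A - 2I)^2) \ ker(A - 2I), then set v_{i+1} = (A - 2I) v_i.

One such chain is v_1 = [[3, 0, 1, 1]]^T, v_2 = [[3, 2, 2, -4]]^T. Check: (A - 2I) v_2 = [[0, 0, 0, 0]]^T = 0.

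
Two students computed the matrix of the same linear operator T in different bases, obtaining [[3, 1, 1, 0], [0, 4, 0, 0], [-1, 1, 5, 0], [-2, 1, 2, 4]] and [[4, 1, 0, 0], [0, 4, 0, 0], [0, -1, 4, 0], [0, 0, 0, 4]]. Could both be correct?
Both have characteristic polynomial (x - 4)^4 and minimal polynomial (x - 4)^2. But rank(A - 4I) = 2 for A while rank(B - 4I) = 1 for B, so the number of Jordan blocks at λ = 4 differs. A and B are not similar.

No.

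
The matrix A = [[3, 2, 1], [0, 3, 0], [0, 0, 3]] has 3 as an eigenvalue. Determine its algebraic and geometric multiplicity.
The characteristic polynomial is (x - 3)^3, so the factor x - 3 appears with exponent 3: the algebraic multiplicity is 3.

rank(A - 3I) = 1, so the eigenspace has dimension 3 - 1 = 2: the geometric multiplicity is 2.

Since 2 < 3, A is not diagonalizable.

algebraic multiplicity 3, geometric multiplicity 2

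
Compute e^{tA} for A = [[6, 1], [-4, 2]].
A has Jordan form J = [[4, 1], [0, 4]] with A = PJP^{-1}, so e^{tA} = P e^{tJ} P^{-1}.

For a Jordan block J_k(λ), e^{tJ_k(λ)} = e^{λt} · (I + tN + t^2 N^2/2! + ... + t^{k-1} N^{k-1}/(k-1)!) where N is the nilpotent superdiagonal part.

Assembling the blocks and conjugating back gives the entries of e^{tA} as shown above.

e^{tA} = [[(2*t + 1)*e^{4*t}, t*e^{4*t}], [-4*t*e^{4*t}, (1 - 2*t)*e^{4*t}]]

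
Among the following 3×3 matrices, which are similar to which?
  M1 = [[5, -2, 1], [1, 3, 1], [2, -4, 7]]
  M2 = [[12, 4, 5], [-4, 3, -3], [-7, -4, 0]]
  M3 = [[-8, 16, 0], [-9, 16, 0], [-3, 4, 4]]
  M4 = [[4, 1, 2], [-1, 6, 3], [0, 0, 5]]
2 classes: {M1, M2, M4}, {M3}

Characteristic polynomials: χ_{M1} = (x - 5)^3, χ_{M2} = (x - 5)^3, χ_{M3} = (x - 4)^3, χ_{M4} = (x - 5)^3.

{M1, M2, M4}: invariant factors (x - 5)^3.

{M3}: invariant factors x - 4, (x - 4)^2.

Matrices are similar if and only if their invariant-factor lists agree; the partition into similarity classes is {M1, M2, M4}, {M3}.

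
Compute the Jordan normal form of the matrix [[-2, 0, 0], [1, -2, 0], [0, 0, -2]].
J = [[-2, 1, 0], [0, -2, 0], [0, 0, -2]]

The characteristic polynomial is det(xI - A) = (x + 2)^3, so the eigenvalues are -2 (algebraic multiplicity 3).

For λ = -2: rank(A + 2I) = 1, rank((A + 2I)^2) = 0. The eigenspace has dimension 3 - 1 = 2, so there are 2 Jordan blocks; the rank sequence gives block sizes [2, 1].

Assembling the blocks gives the Jordan form J above.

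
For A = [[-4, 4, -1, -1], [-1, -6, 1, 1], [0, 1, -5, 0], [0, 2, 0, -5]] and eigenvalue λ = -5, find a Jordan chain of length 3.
We seek v_1 ∈ ker((A + 5I)^3) \ ker((A + 5I)^2), then set v_{i+1} = (A + 5I) v_i.

One such chain is v_1 = [[0, 0, 1, 0]]^T, v_2 = [[-1, 1, 0, 0]]^T, v_3 = [[3, 0, 1, 2]]^T. Check: (A + 5I) v_3 = [[0, 0, 0, 0]]^T = 0.

v_1 = [[0, 0, 1, 0]]^T, v_2 = [[-1, 1, 0, 0]]^T, v_3 = [[3, 0, 1, 2]]^T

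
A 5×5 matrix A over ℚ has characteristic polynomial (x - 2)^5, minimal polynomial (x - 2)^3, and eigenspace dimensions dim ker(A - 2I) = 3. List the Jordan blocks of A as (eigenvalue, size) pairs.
Jordan blocks: (2, 3), (2, 1), (2, 1)

λ = 2: algebraic multiplicity 5 (exponent in χ_A), largest block size 3 (exponent in m_A), 3 blocks (geometric multiplicity). These force block sizes [3, 1, 1].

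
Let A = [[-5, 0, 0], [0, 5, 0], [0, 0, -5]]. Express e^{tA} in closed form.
A has Jordan form J = [[-5, 0, 0], [0, -5, 0], [0, 0, 5]] with A = PJP^{-1}, so e^{tA} = P e^{tJ} P^{-1}.

For a Jordan block J_k(λ), e^{tJ_k(λ)} = e^{λt} · (I + tN + t^2 N^2/2! + ... + t^{k-1} N^{k-1}/(k-1)!) where N is the nilpotent superdiagonal part.

Assembling the blocks and conjugating back gives the entries of e^{tA} as shown above.

e^{tA} = [[e^{-5*t}, 0, 0], [0, e^{5*t}, 0], [0, 0, e^{-5*t}]]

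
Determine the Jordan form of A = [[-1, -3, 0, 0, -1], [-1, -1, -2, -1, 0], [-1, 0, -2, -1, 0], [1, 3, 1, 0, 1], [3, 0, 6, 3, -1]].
The characteristic polynomial is det(xI - A) = (x + 1)^5, so the eigenvalues are -1 (algebraic multiplicity 5).

For λ = -1: rank(A + I) = 3, rank((A + I)^2) = 1, rank((A + I)^3) = 0. The eigenspace has dimension 5 - 3 = 2, so there are 2 Jordan blocks; the rank sequence gives block sizes [3, 2].

Assembling the blocks gives the Jordan form J above.

J = [[-1, 1, 0, 0, 0], [0, -1, 1, 0, 0], [0, 0, -1, 0, 0], [0, 0, 0, -1, 1], [0, 0, 0, 0, -1]]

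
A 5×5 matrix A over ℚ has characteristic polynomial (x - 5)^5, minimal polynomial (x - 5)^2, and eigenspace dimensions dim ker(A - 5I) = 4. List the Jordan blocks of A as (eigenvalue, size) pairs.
Jordan blocks: (5, 2), (5, 1), (5, 1), (5, 1)

λ = 5: algebraic multiplicity 5 (exponent in χ_A), largest block size 2 (exponent in m_A), 4 blocks (geometric multiplicity). These force block sizes [2, 1, 1, 1].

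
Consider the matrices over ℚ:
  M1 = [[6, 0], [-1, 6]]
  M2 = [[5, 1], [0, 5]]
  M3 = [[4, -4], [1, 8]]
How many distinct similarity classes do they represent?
Characteristic polynomials: χ_{M1} = (x - 6)^2, χ_{M2} = (x - 5)^2, χ_{M3} = (x - 6)^2.

{M1, M3}: invariant factors (x - 6)^2.

{M2}: invariant factors (x - 5)^2.

Matrices are similar if and only if their invariant-factor lists agree; the partition into similarity classes is {M1, M3}, {M2}.

2 classes: {M1, M3}, {M2}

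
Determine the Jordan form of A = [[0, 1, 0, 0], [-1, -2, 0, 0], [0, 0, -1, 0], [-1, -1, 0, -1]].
J = [[-1, 1, 0, 0], [0, -1, 0, 0], [0, 0, -1, 0], [0, 0, 0, -1]]

The characteristic polynomial is det(xI - A) = (x + 1)^4, so the eigenvalues are -1 (algebraic multiplicity 4).

For λ = -1: rank(A + I) = 1, rank((A + I)^2) = 0. The eigenspace has dimension 4 - 1 = 3, so there are 3 Jordan blocks; the rank sequence gives block sizes [2, 1, 1].

Assembling the blocks gives the Jordan form J above.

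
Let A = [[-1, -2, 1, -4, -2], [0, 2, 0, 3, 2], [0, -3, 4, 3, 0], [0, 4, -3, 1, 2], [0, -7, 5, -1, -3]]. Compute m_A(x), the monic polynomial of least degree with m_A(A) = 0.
The characteristic polynomial factors as (x - 1)^4(x + 1). The minimal polynomial is ∏(x - λ)^{k_λ} where k_λ is the size of the largest Jordan block at λ.

For λ = -1: rank(A + I) = 4, and the largest Jordan block has size 1 (the smallest k with rank((A + I)^k) = rank((A + I)^(k+1))).
For λ = 1: rank(A - I) = 3, and the largest Jordan block has size 3 (the smallest k with rank((A - I)^k) = rank((A - I)^(k+1))).

So m_A(x) = (x - 1)^3(x + 1).

m_A(x) = (x - 1)^3(x + 1)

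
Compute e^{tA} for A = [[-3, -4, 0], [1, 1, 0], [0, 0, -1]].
e^{tA} = [[(1 - 2*t)*e^{-t}, -4*t*e^{-t}, 0], [t*e^{-t}, (2*t + 1)*e^{-t}, 0], [0, 0, e^{-t}]]

A has Jordan form J = [[-1, 1, 0], [0, -1, 0], [0, 0, -1]] with A = PJP^{-1}, so e^{tA} = P e^{tJ} P^{-1}.

For a Jordan block J_k(λ), e^{tJ_k(λ)} = e^{λt} · (I + tN + t^2 N^2/2! + ... + t^{k-1} N^{k-1}/(k-1)!) where N is the nilpotent superdiagonal part.

Assembling the blocks and conjugating back gives the entries of e^{tA} as shown above.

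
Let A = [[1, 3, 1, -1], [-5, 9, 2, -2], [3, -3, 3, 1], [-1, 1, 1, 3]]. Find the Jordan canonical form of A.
J = [[4, 1, 0, 0], [0, 4, 1, 0], [0, 0, 4, 0], [0, 0, 0, 4]]

The characteristic polynomial is det(xI - A) = (x - 4)^4, so the eigenvalues are 4 (algebraic multiplicity 4).

For λ = 4: rank(A - 4I) = 2, rank((A - 4I)^2) = 1, rank((A - 4I)^3) = 0. The eigenspace has dimension 4 - 2 = 2, so there are 2 Jordan blocks; the rank sequence gives block sizes [3, 1].

Assembling the blocks gives the Jordan form J above.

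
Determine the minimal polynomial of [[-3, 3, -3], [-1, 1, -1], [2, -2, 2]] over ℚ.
The characteristic polynomial factors as x^3. The minimal polynomial is ∏(x - λ)^{k_λ} where k_λ is the size of the largest Jordan block at λ.

For λ = 0: rank(A) = 1, and the largest Jordan block has size 2 (the smallest k with rank(A^k) = rank(A^(k+1))).

So m_A(x) = x^2.

m_A(x) = x^2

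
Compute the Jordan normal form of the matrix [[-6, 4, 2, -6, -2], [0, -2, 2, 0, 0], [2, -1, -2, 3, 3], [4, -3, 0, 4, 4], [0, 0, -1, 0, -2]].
The characteristic polynomial is det(xI - A) = (x + 1)^2(x + 2)^3, so the eigenvalues are -2 (algebraic multiplicity 3), -1 (algebraic multiplicity 2).

For λ = -2: rank(A + 2I) = 3, rank((A + 2I)^2) = 2. The eigenspace has dimension 5 - 3 = 2, so there are 2 Jordan blocks; the rank sequence gives block sizes [2, 1].

For λ = -1: rank(A + I) = 4, rank((A + I)^2) = 3. The eigenspace has dimension 5 - 4 = 1, so there is 1 Jordan block; the rank sequence gives block sizes [2].

Assembling the blocks gives the Jordan form J above.

J = [[-2, 1, 0, 0, 0], [0, -2, 0, 0, 0], [0, 0, -2, 0, 0], [0, 0, 0, -1, 1], [0, 0, 0, 0, -1]]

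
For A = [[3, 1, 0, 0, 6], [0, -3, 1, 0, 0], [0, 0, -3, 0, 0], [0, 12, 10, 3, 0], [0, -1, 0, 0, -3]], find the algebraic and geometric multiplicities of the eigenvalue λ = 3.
The characteristic polynomial is (x - 3)^2(x + 3)^3, so the factor x - 3 appears with exponent 2: the algebraic multiplicity is 2.

rank(A - 3I) = 3, so the eigenspace has dimension 5 - 3 = 2: the geometric multiplicity is 2.

algebraic multiplicity 2, geometric multiplicity 2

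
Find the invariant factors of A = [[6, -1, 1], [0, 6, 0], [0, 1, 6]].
The Jordan structure of A has elementary divisors (x - 6)^3. Arranging the block sizes at each eigenvalue in decreasing order and taking row products gives the invariant factors.

Invariant factors (smallest first, each dividing the next): (x - 6)^3.

Check: the last factor (x - 6)^3 is the minimal polynomial, and the product (x - 6)^3 is the characteristic polynomial.

(x - 6)^3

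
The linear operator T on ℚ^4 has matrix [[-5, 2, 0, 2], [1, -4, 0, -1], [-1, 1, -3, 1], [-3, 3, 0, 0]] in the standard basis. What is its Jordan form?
J = [[-3, 1, 0, 0], [0, -3, 0, 0], [0, 0, -3, 0], [0, 0, 0, -3]]

The characteristic polynomial is det(xI - A) = (x + 3)^4, so the eigenvalues are -3 (algebraic multiplicity 4).

For λ = -3: rank(A + 3I) = 1, rank((A + 3I)^2) = 0. The eigenspace has dimension 4 - 1 = 3, so there are 3 Jordan blocks; the rank sequence gives block sizes [2, 1, 1].

Assembling the blocks gives the Jordan form J above.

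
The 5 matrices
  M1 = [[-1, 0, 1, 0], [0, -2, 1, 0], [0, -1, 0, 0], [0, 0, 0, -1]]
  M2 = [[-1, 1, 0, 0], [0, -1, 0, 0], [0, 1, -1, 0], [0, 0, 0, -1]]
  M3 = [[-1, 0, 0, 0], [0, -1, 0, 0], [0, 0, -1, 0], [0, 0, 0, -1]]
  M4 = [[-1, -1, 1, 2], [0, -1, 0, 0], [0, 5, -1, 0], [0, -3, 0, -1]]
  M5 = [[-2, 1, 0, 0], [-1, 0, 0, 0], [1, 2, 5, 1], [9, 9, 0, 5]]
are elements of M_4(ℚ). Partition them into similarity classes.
Characteristic polynomials: χ_{M1} = (x + 1)^4, χ_{M2} = (x + 1)^4, χ_{M3} = (x + 1)^4, χ_{M4} = (x + 1)^4, χ_{M5} = (x - 5)^2(x + 1)^2.

{M1, M4}: invariant factors x + 1, (x + 1)^3.

{M2}: invariant factors x + 1, x + 1, (x + 1)^2.

{M3}: invariant factors x + 1, x + 1, x + 1, x + 1.

{M5}: invariant factors (x - 5)^2(x + 1)^2.

Matrices are similar if and only if their invariant-factor lists agree; the partition into similarity classes is {M1, M4}, {M2}, {M3}, {M5}.

4 classes: {M1, M4}, {M2}, {M3}, {M5}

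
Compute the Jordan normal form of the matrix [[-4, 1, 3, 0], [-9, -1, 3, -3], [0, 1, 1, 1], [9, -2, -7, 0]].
J = [[-1, 1, 0, 0], [0, -1, 0, 0], [0, 0, -1, 1], [0, 0, 0, -1]]

The characteristic polynomial is det(xI - A) = (x + 1)^4, so the eigenvalues are -1 (algebraic multiplicity 4).

For λ = -1: rank(A + I) = 2, rank((A + I)^2) = 0. The eigenspace has dimension 4 - 2 = 2, so there are 2 Jordan blocks; the rank sequence gives block sizes [2, 2].

Assembling the blocks gives the Jordan form J above.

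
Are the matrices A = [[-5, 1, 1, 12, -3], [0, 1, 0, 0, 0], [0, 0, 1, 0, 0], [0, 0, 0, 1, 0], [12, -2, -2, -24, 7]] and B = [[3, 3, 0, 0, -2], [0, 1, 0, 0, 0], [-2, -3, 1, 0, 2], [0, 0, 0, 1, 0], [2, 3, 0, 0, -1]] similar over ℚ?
Two matrices over a field are similar if and only if they have the same invariant factors.

Both A and B have characteristic polynomial (x - 1)^5 and minimal polynomial (x - 1)^2. Computing further, both have invariant factors x - 1, x - 1, x - 1, (x - 1)^2. Hence A and B are similar.

Yes.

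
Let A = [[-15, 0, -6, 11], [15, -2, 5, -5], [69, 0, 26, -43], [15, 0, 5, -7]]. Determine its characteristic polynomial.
χ_A(x) = (x - 3)^2(x + 2)^2

xI - A = [[x + 15, 0, 6, -11], [-15, x + 2, -5, 5], [-69, 0, x - 26, 43], [-15, 0, -5, x + 7]].

Expanding det(xI - A) along the first row:
det(xI - A) = + (x + 15)·det([[x + 2, -5, 5], [0, x - 26, 43], [0, -5, x + 7]]) - (0)·det([[-15, -5, 5], [-69, x - 26, 43], [-15, -5, x + 7]]) + (6)·det([[-15, x + 2, 5], [-69, 0, 43], [-15, 0, x + 7]]) - (-11)·det([[-15, x + 2, -5], [-69, 0, x - 26], [-15, 0, -5]]).

Evaluating gives χ_A(x) = x^4 - 2x^3 - 11x^2 + 12x + 36 = (x - 3)^2(x + 2)^2.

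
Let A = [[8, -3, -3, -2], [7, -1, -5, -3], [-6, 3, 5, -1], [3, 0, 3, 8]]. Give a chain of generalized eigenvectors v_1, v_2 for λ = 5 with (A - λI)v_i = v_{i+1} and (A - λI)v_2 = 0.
v_1 = [[0, -1, 2, -2]]^T, v_2 = [[1, 2, -1, 0]]^T

We seek v_1 ∈ ker((A - 5I)^2) \ ker(A - 5I), then set v_{i+1} = (A - 5I) v_i.

One such chain is v_1 = [[0, -1, 2, -2]]^T, v_2 = [[1, 2, -1, 0]]^T. Check: (A - 5I) v_2 = [[0, 0, 0, 0]]^T = 0.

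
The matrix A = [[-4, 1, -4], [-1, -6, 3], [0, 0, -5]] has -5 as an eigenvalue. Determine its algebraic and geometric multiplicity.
algebraic multiplicity 3, geometric multiplicity 1

The characteristic polynomial is (x + 5)^3, so the factor x + 5 appears with exponent 3: the algebraic multiplicity is 3.

rank(A + 5I) = 2, so the eigenspace has dimension 3 - 2 = 1: the geometric multiplicity is 1.

Since 1 < 3, A is not diagonalizable.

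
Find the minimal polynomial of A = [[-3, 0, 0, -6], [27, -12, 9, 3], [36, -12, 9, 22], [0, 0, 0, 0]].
m_A(x) = x^2(x + 3)

The characteristic polynomial factors as x^2(x + 3)^2. The minimal polynomial is ∏(x - λ)^{k_λ} where k_λ is the size of the largest Jordan block at λ.

For λ = -3: rank(A + 3I) = 2, and the largest Jordan block has size 1 (the smallest k with rank((A + 3I)^k) = rank((A + 3I)^(k+1))).
For λ = 0: rank(A) = 3, and the largest Jordan block has size 2 (the smallest k with rank(A^k) = rank(A^(k+1))).

So m_A(x) = x^2(x + 3).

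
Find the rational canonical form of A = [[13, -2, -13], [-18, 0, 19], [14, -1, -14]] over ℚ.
R = [[0, 0, -15], [1, 0, 17], [0, 1, -1]]

The invariant factors of A (the non-unit diagonal entries of the Smith normal form of xI - A over ℚ[x]) are (x - 3)(x - 1)(x + 5), each dividing the next. The characteristic polynomial is their product, (x - 3)(x - 1)(x + 5).

The rational canonical form is the block-diagonal matrix of companion matrices C(f_i):
R = [[0, 0, -15], [1, 0, 17], [0, 1, -1]].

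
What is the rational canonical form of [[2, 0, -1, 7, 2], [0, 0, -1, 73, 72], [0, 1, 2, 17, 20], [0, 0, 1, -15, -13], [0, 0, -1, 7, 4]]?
The invariant factors of A (the non-unit diagonal entries of the Smith normal form of xI - A over ℚ[x]) are x - 2, (x - 2)(x + 1)(x + 5)^2, each dividing the next. The characteristic polynomial is their product, (x - 2)^2(x + 1)(x + 5)^2.

The rational canonical form is the block-diagonal matrix of companion matrices C(f_i):
R = [[2, 0, 0, 0, 0], [0, 0, 0, 0, 50], [0, 1, 0, 0, 45], [0, 0, 1, 0, -13], [0, 0, 0, 1, -9]].

R = [[2, 0, 0, 0, 0], [0, 0, 0, 0, 50], [0, 1, 0, 0, 45], [0, 0, 1, 0, -13], [0, 0, 0, 1, -9]]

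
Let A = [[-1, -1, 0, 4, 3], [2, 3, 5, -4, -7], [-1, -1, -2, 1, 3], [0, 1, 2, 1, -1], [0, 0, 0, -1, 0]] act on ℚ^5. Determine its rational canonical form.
The invariant factors of A (the non-unit diagonal entries of the Smith normal form of xI - A over ℚ[x]) are x(x - 1)(x^3 + x + 1), each dividing the next. The characteristic polynomial is their product, x(x - 1)(x^3 + x + 1).

The rational canonical form is the block-diagonal matrix of companion matrices C(f_i):
R = [[0, 0, 0, 0, 0], [1, 0, 0, 0, 1], [0, 1, 0, 0, 0], [0, 0, 1, 0, -1], [0, 0, 0, 1, 1]].

Note the characteristic polynomial does not split into linear factors over ℚ, so A has no Jordan form over ℚ; the rational canonical form exists over any field.

R = [[0, 0, 0, 0, 0], [1, 0, 0, 0, 1], [0, 1, 0, 0, 0], [0, 0, 1, 0, -1], [0, 0, 0, 1, 1]]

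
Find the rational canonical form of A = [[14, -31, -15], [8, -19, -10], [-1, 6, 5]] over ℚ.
The invariant factors of A (the non-unit diagonal entries of the Smith normal form of xI - A over ℚ[x]) are x^3 + 2x - 5, each dividing the next. The characteristic polynomial is their product, x^3 + 2x - 5.

The rational canonical form is the block-diagonal matrix of companion matrices C(f_i):
R = [[0, 0, 5], [1, 0, -2], [0, 1, 0]].

Note the characteristic polynomial does not split into linear factors over ℚ, so A has no Jordan form over ℚ; the rational canonical form exists over any field.

R = [[0, 0, 5], [1, 0, -2], [0, 1, 0]]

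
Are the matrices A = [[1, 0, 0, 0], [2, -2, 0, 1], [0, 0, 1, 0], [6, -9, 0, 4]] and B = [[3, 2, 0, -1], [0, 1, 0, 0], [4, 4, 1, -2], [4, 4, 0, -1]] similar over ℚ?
Two matrices over a field are similar if and only if they have the same invariant factors.

Both A and B have characteristic polynomial (x - 1)^4 and minimal polynomial (x - 1)^2. Computing further, both have invariant factors x - 1, x - 1, (x - 1)^2. Hence A and B are similar.

Yes.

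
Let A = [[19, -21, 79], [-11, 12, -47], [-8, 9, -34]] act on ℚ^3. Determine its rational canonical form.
The invariant factors of A (the non-unit diagonal entries of the Smith normal form of xI - A over ℚ[x]) are (x + 3)(x^2 - 2), each dividing the next. The characteristic polynomial is their product, (x + 3)(x^2 - 2).

The rational canonical form is the block-diagonal matrix of companion matrices C(f_i):
R = [[0, 0, 6], [1, 0, 2], [0, 1, -3]].

Note the characteristic polynomial does not split into linear factors over ℚ, so A has no Jordan form over ℚ; the rational canonical form exists over any field.

R = [[0, 0, 6], [1, 0, 2], [0, 1, -3]]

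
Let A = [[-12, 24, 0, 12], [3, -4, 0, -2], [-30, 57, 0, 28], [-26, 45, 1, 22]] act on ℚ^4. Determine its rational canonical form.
R = [[0, 0, 0, 12], [1, 0, 0, -14], [0, 1, 0, 2], [0, 0, 1, 6]]

The invariant factors of A (the non-unit diagonal entries of the Smith normal form of xI - A over ℚ[x]) are (x - 6)(x^3 - 2x + 2), each dividing the next. The characteristic polynomial is their product, (x - 6)(x^3 - 2x + 2).

The rational canonical form is the block-diagonal matrix of companion matrices C(f_i):
R = [[0, 0, 0, 12], [1, 0, 0, -14], [0, 1, 0, 2], [0, 0, 1, 6]].

Note the characteristic polynomial does not split into linear factors over ℚ, so A has no Jordan form over ℚ; the rational canonical form exists over any field.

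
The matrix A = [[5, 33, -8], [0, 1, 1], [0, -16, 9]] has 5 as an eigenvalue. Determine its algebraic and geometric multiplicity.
The characteristic polynomial is (x - 5)^3, so the factor x - 5 appears with exponent 3: the algebraic multiplicity is 3.

rank(A - 5I) = 2, so the eigenspace has dimension 3 - 2 = 1: the geometric multiplicity is 1.

Since 1 < 3, A is not diagonalizable.

algebraic multiplicity 3, geometric multiplicity 1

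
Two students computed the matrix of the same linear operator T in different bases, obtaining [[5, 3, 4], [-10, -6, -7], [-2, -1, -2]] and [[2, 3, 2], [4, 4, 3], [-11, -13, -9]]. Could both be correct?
Two matrices over a field are similar if and only if they have the same invariant factors.

Both A and B have characteristic polynomial (x + 1)^3 and minimal polynomial (x + 1)^3. Computing further, both have invariant factors (x + 1)^3. Hence A and B are similar.

Yes.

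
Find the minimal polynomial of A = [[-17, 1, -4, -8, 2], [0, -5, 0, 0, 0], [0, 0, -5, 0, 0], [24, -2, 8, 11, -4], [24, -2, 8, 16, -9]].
m_A(x) = (x + 5)^2

The characteristic polynomial factors as (x + 5)^5. The minimal polynomial is ∏(x - λ)^{k_λ} where k_λ is the size of the largest Jordan block at λ.

For λ = -5: rank(A + 5I) = 1, and the largest Jordan block has size 2 (the smallest k with rank((A + 5I)^k) = rank((A + 5I)^(k+1))).

So m_A(x) = (x + 5)^2.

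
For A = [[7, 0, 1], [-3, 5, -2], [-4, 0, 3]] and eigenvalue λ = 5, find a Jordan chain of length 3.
We seek v_1 ∈ ker((A - 5I)^3) \ ker((A - 5I)^2), then set v_{i+1} = (A - 5I) v_i.

One such chain is v_1 = [[2, 1, -3]]^T, v_2 = [[1, 0, -2]]^T, v_3 = [[0, 1, 0]]^T. Check: (A - 5I) v_3 = [[0, 0, 0]]^T = 0.

v_1 = [[2, 1, -3]]^T, v_2 = [[1, 0, -2]]^T, v_3 = [[0, 1, 0]]^T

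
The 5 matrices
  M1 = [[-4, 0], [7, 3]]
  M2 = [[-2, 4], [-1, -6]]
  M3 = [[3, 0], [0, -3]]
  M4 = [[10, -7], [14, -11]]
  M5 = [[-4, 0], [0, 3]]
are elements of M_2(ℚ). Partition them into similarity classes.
Characteristic polynomials: χ_{M1} = (x - 3)(x + 4), χ_{M2} = (x + 4)^2, χ_{M3} = (x - 3)(x + 3), χ_{M4} = (x - 3)(x + 4), χ_{M5} = (x - 3)(x + 4).

{M1, M4, M5}: invariant factors (x - 3)(x + 4).

{M2}: invariant factors (x + 4)^2.

{M3}: invariant factors (x - 3)(x + 3).

Matrices are similar if and only if their invariant-factor lists agree; the partition into similarity classes is {M1, M4, M5}, {M2}, {M3}.

3 classes: {M1, M4, M5}, {M2}, {M3}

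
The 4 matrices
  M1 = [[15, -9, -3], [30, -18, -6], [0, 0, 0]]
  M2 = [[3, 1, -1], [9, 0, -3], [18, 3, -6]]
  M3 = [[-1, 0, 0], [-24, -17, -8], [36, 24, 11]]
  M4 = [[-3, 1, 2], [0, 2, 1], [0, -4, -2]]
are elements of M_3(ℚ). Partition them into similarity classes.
3 classes: {M1}, {M2, M4}, {M3}

Characteristic polynomials: χ_{M1} = x^2(x + 3), χ_{M2} = x^2(x + 3), χ_{M3} = (x + 1)^2(x + 5), χ_{M4} = x^2(x + 3).

{M1}: invariant factors x, x(x + 3).

{M2, M4}: invariant factors x^2(x + 3).

{M3}: invariant factors x + 1, (x + 1)(x + 5).

Matrices are similar if and only if their invariant-factor lists agree; the partition into similarity classes is {M1}, {M2, M4}, {M3}.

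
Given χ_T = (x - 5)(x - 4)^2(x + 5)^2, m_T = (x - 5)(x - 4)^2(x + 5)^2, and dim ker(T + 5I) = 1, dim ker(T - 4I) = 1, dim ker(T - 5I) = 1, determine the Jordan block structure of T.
Jordan blocks: (-5, 2), (4, 2), (5, 1)

λ = -5: algebraic multiplicity 2 (exponent in χ_T), largest block size 2 (exponent in m_T), 1 block (geometric multiplicity). This forces block sizes [2].
λ = 4: algebraic multiplicity 2 (exponent in χ_T), largest block size 2 (exponent in m_T), 1 block (geometric multiplicity). This forces block sizes [2].
λ = 5: algebraic multiplicity 1 (exponent in χ_T), largest block size 1 (exponent in m_T), 1 block (geometric multiplicity). This forces block sizes [1].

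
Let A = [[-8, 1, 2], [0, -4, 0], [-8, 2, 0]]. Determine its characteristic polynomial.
xI - A = [[x + 8, -1, -2], [0, x + 4, 0], [8, -2, x]].

Expanding det(xI - A) along the first row:
det(xI - A) = + (x + 8)·det([[x + 4, 0], [-2, x]]) - (-1)·det([[0, 0], [8, x]]) + (-2)·det([[0, x + 4], [8, -2]]).

Evaluating gives χ_A(x) = x^3 + 12x^2 + 48x + 64 = (x + 4)^3.

χ_A(x) = (x + 4)^3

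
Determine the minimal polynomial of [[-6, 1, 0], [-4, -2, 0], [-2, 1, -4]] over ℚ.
m_A(x) = (x + 4)^2

The characteristic polynomial factors as (x + 4)^3. The minimal polynomial is ∏(x - λ)^{k_λ} where k_λ is the size of the largest Jordan block at λ.

For λ = -4: rank(A + 4I) = 1, and the largest Jordan block has size 2 (the smallest k with rank((A + 4I)^k) = rank((A + 4I)^(k+1))).

So m_A(x) = (x + 4)^2.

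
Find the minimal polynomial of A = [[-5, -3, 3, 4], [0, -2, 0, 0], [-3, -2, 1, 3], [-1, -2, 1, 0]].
The characteristic polynomial factors as (x + 1)^2(x + 2)^2. The minimal polynomial is ∏(x - λ)^{k_λ} where k_λ is the size of the largest Jordan block at λ.

For λ = -2: rank(A + 2I) = 3, and the largest Jordan block has size 2 (the smallest k with rank((A + 2I)^k) = rank((A + 2I)^(k+1))).
For λ = -1: rank(A + I) = 3, and the largest Jordan block has size 2 (the smallest k with rank((A + I)^k) = rank((A + I)^(k+1))).

So m_A(x) = (x + 1)^2(x + 2)^2.

m_A(x) = (x + 1)^2(x + 2)^2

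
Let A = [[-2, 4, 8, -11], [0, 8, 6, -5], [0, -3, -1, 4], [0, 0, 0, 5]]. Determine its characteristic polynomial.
χ_A(x) = (x - 5)^2(x - 2)(x + 2)

xI - A = [[x + 2, -4, -8, 11], [0, x - 8, -6, 5], [0, 3, x + 1, -4], [0, 0, 0, x - 5]].

Expanding det(xI - A) along the first row:
det(xI - A) = + (x + 2)·det([[x - 8, -6, 5], [3, x + 1, -4], [0, 0, x - 5]]) - (-4)·det([[0, -6, 5], [0, x + 1, -4], [0, 0, x - 5]]) + (-8)·det([[0, x - 8, 5], [0, 3, -4], [0, 0, x - 5]]) - (11)·det([[0, x - 8, -6], [0, 3, x + 1], [0, 0, 0]]).

Evaluating gives χ_A(x) = x^4 - 10x^3 + 21x^2 + 40x - 100 = (x - 5)^2(x - 2)(x + 2).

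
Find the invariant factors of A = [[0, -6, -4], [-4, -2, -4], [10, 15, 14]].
x - 4, (x - 4)^2

The Jordan structure of A has elementary divisors (x - 4)^2, (x - 4). Arranging the block sizes at each eigenvalue in decreasing order and taking row products gives the invariant factors.

Invariant factors (smallest first, each dividing the next): x - 4, (x - 4)^2.

Check: the last factor (x - 4)^2 is the minimal polynomial, and the product (x - 4)^3 is the characteristic polynomial.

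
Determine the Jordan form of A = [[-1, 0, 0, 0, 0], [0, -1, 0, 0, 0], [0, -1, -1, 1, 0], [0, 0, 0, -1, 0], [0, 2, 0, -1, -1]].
J = [[-1, 1, 0, 0, 0], [0, -1, 0, 0, 0], [0, 0, -1, 1, 0], [0, 0, 0, -1, 0], [0, 0, 0, 0, -1]]

The characteristic polynomial is det(xI - A) = (x + 1)^5, so the eigenvalues are -1 (algebraic multiplicity 5).

For λ = -1: rank(A + I) = 2, rank((A + I)^2) = 0. The eigenspace has dimension 5 - 2 = 3, so there are 3 Jordan blocks; the rank sequence gives block sizes [2, 2, 1].

Assembling the blocks gives the Jordan form J above.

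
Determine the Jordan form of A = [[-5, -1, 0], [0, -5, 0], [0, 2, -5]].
The characteristic polynomial is det(xI - A) = (x + 5)^3, so the eigenvalues are -5 (algebraic multiplicity 3).

For λ = -5: rank(A + 5I) = 1, rank((A + 5I)^2) = 0. The eigenspace has dimension 3 - 1 = 2, so there are 2 Jordan blocks; the rank sequence gives block sizes [2, 1].

Assembling the blocks gives the Jordan form J above.

J = [[-5, 1, 0], [0, -5, 0], [0, 0, -5]]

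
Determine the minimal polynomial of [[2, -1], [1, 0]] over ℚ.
m_A(x) = (x - 1)^2

The characteristic polynomial factors as (x - 1)^2. The minimal polynomial is ∏(x - λ)^{k_λ} where k_λ is the size of the largest Jordan block at λ.

For λ = 1: rank(A - I) = 1, and the largest Jordan block has size 2 (the smallest k with rank((A - I)^k) = rank((A - I)^(k+1))).

So m_A(x) = (x - 1)^2.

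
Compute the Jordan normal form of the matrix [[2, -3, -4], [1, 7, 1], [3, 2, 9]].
J = [[6, 1, 0], [0, 6, 1], [0, 0, 6]]

The characteristic polynomial is det(xI - A) = (x - 6)^3, so the eigenvalues are 6 (algebraic multiplicity 3).

For λ = 6: rank(A - 6I) = 2, rank((A - 6I)^2) = 1, rank((A - 6I)^3) = 0. The eigenspace has dimension 3 - 2 = 1, so there is 1 Jordan block; the rank sequence gives block sizes [3].

Assembling the blocks gives the Jordan form J above.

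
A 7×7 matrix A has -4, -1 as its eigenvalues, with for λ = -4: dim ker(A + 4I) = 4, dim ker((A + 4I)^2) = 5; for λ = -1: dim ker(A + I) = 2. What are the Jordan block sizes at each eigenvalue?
Jordan blocks: (-4, 2), (-4, 1), (-4, 1), (-4, 1), (-1, 1), (-1, 1)

λ = -4: successive nullity increments [4, 1] count blocks of size ≥ k; block sizes are [2, 1, 1, 1].
λ = -1: successive nullity increments [2] count blocks of size ≥ k; block sizes are [1, 1].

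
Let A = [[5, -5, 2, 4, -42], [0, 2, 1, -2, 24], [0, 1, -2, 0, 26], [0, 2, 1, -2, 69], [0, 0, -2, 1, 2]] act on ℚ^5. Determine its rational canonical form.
R = [[5, 0, 0, 0, 0], [0, 0, 0, 0, -45], [0, 1, 0, 0, 24], [0, 0, 1, 0, 22], [0, 0, 0, 1, 0]]

The invariant factors of A (the non-unit diagonal entries of the Smith normal form of xI - A over ℚ[x]) are x - 5, (x - 5)(x - 1)(x + 3)^2, each dividing the next. The characteristic polynomial is their product, (x - 5)^2(x - 1)(x + 3)^2.

The rational canonical form is the block-diagonal matrix of companion matrices C(f_i):
R = [[5, 0, 0, 0, 0], [0, 0, 0, 0, -45], [0, 1, 0, 0, 24], [0, 0, 1, 0, 22], [0, 0, 0, 1, 0]].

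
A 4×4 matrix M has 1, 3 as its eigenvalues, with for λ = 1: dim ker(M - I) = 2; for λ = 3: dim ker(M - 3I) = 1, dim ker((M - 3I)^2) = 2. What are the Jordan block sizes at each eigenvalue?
λ = 1: successive nullity increments [2] count blocks of size ≥ k; block sizes are [1, 1].
λ = 3: successive nullity increments [1, 1] count blocks of size ≥ k; block sizes are [2].

Jordan blocks: (1, 1), (1, 1), (3, 2)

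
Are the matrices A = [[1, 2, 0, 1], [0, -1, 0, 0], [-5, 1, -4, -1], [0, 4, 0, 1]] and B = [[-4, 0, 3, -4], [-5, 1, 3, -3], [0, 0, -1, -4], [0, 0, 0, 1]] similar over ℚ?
Yes.

Two matrices over a field are similar if and only if they have the same invariant factors.

Both A and B have characteristic polynomial (x - 1)^2(x + 1)(x + 4) and minimal polynomial (x - 1)^2(x + 1)(x + 4). Computing further, both have invariant factors (x - 1)^2(x + 1)(x + 4). Hence A and B are similar.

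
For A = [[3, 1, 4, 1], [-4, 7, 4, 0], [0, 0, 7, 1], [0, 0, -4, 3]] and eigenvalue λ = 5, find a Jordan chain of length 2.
v_1 = [[0, 1, 0, 0]]^T, v_2 = [[1, 2, 0, 0]]^T

We seek v_1 ∈ ker((A - 5I)^2) \ ker(A - 5I), then set v_{i+1} = (A - 5I) v_i.

One such chain is v_1 = [[0, 1, 0, 0]]^T, v_2 = [[1, 2, 0, 0]]^T. Check: (A - 5I) v_2 = [[0, 0, 0, 0]]^T = 0.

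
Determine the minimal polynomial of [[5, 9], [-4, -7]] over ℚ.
m_A(x) = (x + 1)^2

The characteristic polynomial factors as (x + 1)^2. The minimal polynomial is ∏(x - λ)^{k_λ} where k_λ is the size of the largest Jordan block at λ.

For λ = -1: rank(A + I) = 1, and the largest Jordan block has size 2 (the smallest k with rank((A + I)^k) = rank((A + I)^(k+1))).

So m_A(x) = (x + 1)^2.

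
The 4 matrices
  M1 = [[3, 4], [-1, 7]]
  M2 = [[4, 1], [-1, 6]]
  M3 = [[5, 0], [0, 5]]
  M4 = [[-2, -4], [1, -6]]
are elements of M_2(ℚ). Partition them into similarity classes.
3 classes: {M1, M2}, {M3}, {M4}

Characteristic polynomials: χ_{M1} = (x - 5)^2, χ_{M2} = (x - 5)^2, χ_{M3} = (x - 5)^2, χ_{M4} = (x + 4)^2.

{M1, M2}: invariant factors (x - 5)^2.

{M3}: invariant factors x - 5, x - 5.

{M4}: invariant factors (x + 4)^2.

Matrices are similar if and only if their invariant-factor lists agree; the partition into similarity classes is {M1, M2}, {M3}, {M4}.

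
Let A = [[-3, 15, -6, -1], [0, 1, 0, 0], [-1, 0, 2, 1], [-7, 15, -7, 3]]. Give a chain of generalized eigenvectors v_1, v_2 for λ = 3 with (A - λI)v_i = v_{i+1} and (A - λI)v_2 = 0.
We seek v_1 ∈ ker((A - 3I)^2) \ ker(A - 3I), then set v_{i+1} = (A - 3I) v_i.

One such chain is v_1 = [[0, 0, 0, 1]]^T, v_2 = [[-1, 0, 1, 0]]^T. Check: (A - 3I) v_2 = [[0, 0, 0, 0]]^T = 0.

v_1 = [[0, 0, 0, 1]]^T, v_2 = [[-1, 0, 1, 0]]^T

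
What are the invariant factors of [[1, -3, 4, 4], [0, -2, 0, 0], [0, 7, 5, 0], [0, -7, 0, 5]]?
The Jordan structure of A has elementary divisors (x + 2), (x - 1), (x - 5), (x - 5). Arranging the block sizes at each eigenvalue in decreasing order and taking row products gives the invariant factors.

Invariant factors (smallest first, each dividing the next): x - 5, (x - 5)(x - 1)(x + 2).

Check: the last factor (x - 5)(x - 1)(x + 2) is the minimal polynomial, and the product (x - 5)^2(x - 1)(x + 2) is the characteristic polynomial.

x - 5, (x - 5)(x - 1)(x + 2)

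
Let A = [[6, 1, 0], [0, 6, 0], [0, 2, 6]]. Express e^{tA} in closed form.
A has Jordan form J = [[6, 1, 0], [0, 6, 0], [0, 0, 6]] with A = PJP^{-1}, so e^{tA} = P e^{tJ} P^{-1}.

For a Jordan block J_k(λ), e^{tJ_k(λ)} = e^{λt} · (I + tN + t^2 N^2/2! + ... + t^{k-1} N^{k-1}/(k-1)!) where N is the nilpotent superdiagonal part.

Assembling the blocks and conjugating back gives the entries of e^{tA} as shown above.

e^{tA} = [[e^{6*t}, t*e^{6*t}, 0], [0, e^{6*t}, 0], [0, 2*t*e^{6*t}, e^{6*t}]]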